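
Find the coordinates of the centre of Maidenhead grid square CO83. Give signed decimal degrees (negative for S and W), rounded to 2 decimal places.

Field C=2, O=14: +2·20° lon, +14·10° lat → SW at lon -140°, lat 50°.
Square 8, 3: +8·2° lon, +3·1° lat → SW at lon -124°, lat 53°.
Cell spans 2° lon × 1° lat. Centre is SW corner plus half of each.
latitude 53.50, longitude -123.00.

53.50, -123.00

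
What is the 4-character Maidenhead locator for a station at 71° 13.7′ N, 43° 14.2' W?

Shift to the Maidenhead origin (180°W, 90°S): lon 136.76, lat 161.23.
Field: 136.76/20 → 6 → G, 161.23/10 → 16 → Q; chars GQ.
Square: 16.76/2 → 8, 1.23/1 → 1; chars 81.

GQ81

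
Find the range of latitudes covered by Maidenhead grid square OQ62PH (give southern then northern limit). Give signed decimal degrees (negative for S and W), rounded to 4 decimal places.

72.2917, 72.3333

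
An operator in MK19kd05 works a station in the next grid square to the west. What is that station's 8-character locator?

MK19jd95

Longitude extended square 0; −1 → -1, wraps to 9, carry into subsquare.
Longitude subsquare k = 10; −1 → 9 = j.
The latitude characters are unchanged.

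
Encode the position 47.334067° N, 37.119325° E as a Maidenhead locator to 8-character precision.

KN87ni40

Shift to the Maidenhead origin (180°W, 90°S): lon 217.11933, lat 137.33407.
Field (20°×10°, letters A–R): lon ⌊217.11933/20⌋ = 10 → K; lat ⌊137.33407/10⌋ = 13 → N.
Square (2°×1°, digits 0–9): lon ⌊17.11933/2⌋ = 8; lat ⌊7.33407/1⌋ = 7.
Subsquare (5′×2.5′, letters a–x): lon ⌊1.11933/0.0833333⌋ = 13 → n; lat ⌊0.33407/0.0416667⌋ = 8 → i.
Extended square (30″×15″, digits 0–9): lon ⌊0.03599/0.00833333⌋ = 4; lat ⌊0.00073/0.00416667⌋ = 0.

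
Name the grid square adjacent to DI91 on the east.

EI01

Longitude square 9; +1 → 10, wraps to 0, carry into field.
Longitude field D = 3; +1 → 4 = E.
The latitude characters are unchanged.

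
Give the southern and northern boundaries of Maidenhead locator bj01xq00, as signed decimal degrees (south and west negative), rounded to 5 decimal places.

1.66667, 1.67083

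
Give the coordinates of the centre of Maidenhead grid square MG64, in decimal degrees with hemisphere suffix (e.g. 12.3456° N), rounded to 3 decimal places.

25.500° S, 73.000° E

Field M=12, G=6: +12·20° lon, +6·10° lat → SW at lon 60°, lat -30°.
Square 6, 4: +6·2° lon, +4·1° lat → SW at lon 72°, lat -26°.
Cell spans 2° lon × 1° lat. Centre is SW corner plus half of each.
latitude 25.500° S, longitude 73.000° E.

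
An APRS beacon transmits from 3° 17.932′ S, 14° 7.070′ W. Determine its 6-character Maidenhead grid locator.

II26wq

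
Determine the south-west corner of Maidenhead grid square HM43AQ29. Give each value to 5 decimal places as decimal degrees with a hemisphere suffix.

33.70417° N, 31.98333° W

Field H=7, M=12: +7·20° lon, +12·10° lat → SW at lon -40°, lat 30°.
Square 4, 3: +4·2° lon, +3·1° lat → SW at lon -32°, lat 33°.
Subsquare a=0, q=16: +0·0.0833333° lon, +16·0.0416667° lat → SW at lon -32°, lat 33.6667°.
Extended square 2, 9: +2·0.00833333° lon, +9·0.00416667° lat → SW at lon -31.9833°, lat 33.7042°.
latitude 33.70417° N, longitude 31.98333° W.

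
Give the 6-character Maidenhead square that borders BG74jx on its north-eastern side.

Longitude subsquare j = 9; +1 → 10 = k.
Latitude subsquare x = 23; +1 → 24, wraps to 0 = a, carry into square.
Latitude square 4; +1 → 5.

BG75ka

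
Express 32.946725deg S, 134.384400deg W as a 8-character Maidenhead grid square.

CF27tb32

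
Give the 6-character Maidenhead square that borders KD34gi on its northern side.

Latitude subsquare i = 8; +1 → 9 = j.
The longitude characters are unchanged.

KD34gj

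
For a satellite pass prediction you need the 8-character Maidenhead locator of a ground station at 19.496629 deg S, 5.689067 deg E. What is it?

JH20um20

Add 180° to longitude and 90° to latitude: 185.68907, 70.50337.
Field: lon ⌊185.68907/20⌋ = 9 → J; lat ⌊70.50337/10⌋ = 7 → H.
Square: lon ⌊5.68907/2⌋ = 2; lat ⌊0.50337/1⌋ = 0.
Subsquare: lon ⌊1.68907/0.0833333⌋ = 20 → u; lat ⌊0.50337/0.0416667⌋ = 12 → m.
Extended square: lon ⌊0.02240/0.00833333⌋ = 2; lat ⌊0.00337/0.00416667⌋ = 0.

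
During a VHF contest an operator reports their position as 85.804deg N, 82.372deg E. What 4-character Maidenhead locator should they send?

NR15

Add 180° to longitude and 90° to latitude: 262.37, 175.80.
Field (20°×10°, letters A–R): lon ⌊262.37/20⌋ = 13 → N; lat ⌊175.80/10⌋ = 17 → R.
Square (2°×1°, digits 0–9): lon ⌊2.37/2⌋ = 1; lat ⌊5.80/1⌋ = 5.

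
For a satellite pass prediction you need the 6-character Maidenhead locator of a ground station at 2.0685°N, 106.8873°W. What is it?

Shift to the Maidenhead origin (180°W, 90°S): lon 73.1127, lat 92.0685.
Field: lon ⌊73.1127/20⌋ = 3 → D; lat ⌊92.0685/10⌋ = 9 → J.
Square: lon ⌊13.1127/2⌋ = 6; lat ⌊2.0685/1⌋ = 2.
Subsquare: lon ⌊1.1127/0.0833333⌋ = 13 → n; lat ⌊0.0685/0.0416667⌋ = 1 → b.

DJ62nb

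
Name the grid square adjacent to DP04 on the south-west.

Longitude square 0; −1 → -1, wraps to 9, carry into field.
Longitude field D = 3; −1 → 2 = C.
Latitude square 4; −1 → 3.

CP93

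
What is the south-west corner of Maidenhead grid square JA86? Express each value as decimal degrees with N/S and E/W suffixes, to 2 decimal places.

84.00° S, 16.00° E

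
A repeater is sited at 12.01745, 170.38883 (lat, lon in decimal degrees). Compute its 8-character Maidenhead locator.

Offset from 180°W / 90°S: lon 350.38883°, lat 102.01745°.
Field (20°×10°, letters A–R): 350.38883/20 → 17 → R, 102.01745/10 → 10 → K; chars RK.
Square (2°×1°, digits 0–9): 10.38883/2 → 5, 2.01745/1 → 2; chars 52.
Subsquare (5′×2.5′, letters a–x): 0.38883/0.0833333 → 4 → e, 0.01745/0.0416667 → 0 → a; chars ea.
Extended square (30″×15″, digits 0–9): 0.05550/0.00833333 → 6, 0.01745/0.00416667 → 4; chars 64.

RK52ea64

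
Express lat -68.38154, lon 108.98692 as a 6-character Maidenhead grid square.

Shift to the Maidenhead origin (180°W, 90°S): lon 288.9869, lat 21.6185.
Field: lon ⌊288.9869/20⌋ = 14 → O; lat ⌊21.6185/10⌋ = 2 → C.
Square: lon ⌊8.9869/2⌋ = 4; lat ⌊1.6185/1⌋ = 1.
Subsquare: lon ⌊0.9869/0.0833333⌋ = 11 → l; lat ⌊0.6185/0.0416667⌋ = 14 → o.

OC41lo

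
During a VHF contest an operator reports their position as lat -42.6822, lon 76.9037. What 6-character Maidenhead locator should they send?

ME87kh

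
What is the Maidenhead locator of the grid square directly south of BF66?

Latitude square 6; −1 → 5.
The longitude characters are unchanged.

BF65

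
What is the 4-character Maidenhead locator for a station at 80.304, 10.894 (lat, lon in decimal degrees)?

JR50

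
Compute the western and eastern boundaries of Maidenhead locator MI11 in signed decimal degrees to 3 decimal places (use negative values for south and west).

62.000, 64.000

Field M=12, I=8: +12·20° lon, +8·10° lat → SW at lon 60°, lat -10°.
Square 1, 1: +1·2° lon, +1·1° lat → SW at lon 62°, lat -9°.
Cell spans 2° lon × 1° lat.
west 62.000, east 64.000.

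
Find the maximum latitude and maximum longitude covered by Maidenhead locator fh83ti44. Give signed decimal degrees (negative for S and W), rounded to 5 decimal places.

Field F=5, H=7: +5·20° lon, +7·10° lat → SW at lon -80°, lat -20°.
Square 8, 3: +8·2° lon, +3·1° lat → SW at lon -64°, lat -17°.
Subsquare t=19, i=8: +19·0.0833333° lon, +8·0.0416667° lat → SW at lon -62.4167°, lat -16.6667°.
Extended square 4, 4: +4·0.00833333° lon, +4·0.00416667° lat → SW at lon -62.3833°, lat -16.65°.
Cell spans 0.00833333° lon × 0.00416667° lat. NE corner is SW corner plus one full cell.
latitude -16.64583, longitude -62.37500.

-16.64583, -62.37500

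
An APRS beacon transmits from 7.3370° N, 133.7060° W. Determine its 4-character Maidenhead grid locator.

CJ37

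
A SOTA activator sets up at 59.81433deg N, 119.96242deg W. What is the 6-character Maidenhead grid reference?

DO09at

Add 180° to longitude and 90° to latitude: 60.0376, 149.8143.
Field: 60.0376/20 → 3 → D, 149.8143/10 → 14 → O; chars DO.
Square: 0.0376/2 → 0, 9.8143/1 → 9; chars 09.
Subsquare: 0.0376/0.0833333 → 0 → a, 0.8143/0.0416667 → 19 → t; chars at.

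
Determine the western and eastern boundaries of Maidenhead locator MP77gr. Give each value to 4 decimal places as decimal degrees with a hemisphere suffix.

Field M=12, P=15: +12·20° lon, +15·10° lat → SW at lon 60°, lat 60°.
Square 7, 7: +7·2° lon, +7·1° lat → SW at lon 74°, lat 67°.
Subsquare g=6, r=17: +6·0.0833333° lon, +17·0.0416667° lat → SW at lon 74.5°, lat 67.7083°.
Cell spans 0.0833333° lon × 0.0416667° lat.
west 74.5000° E, east 74.5833° E.

74.5000° E, 74.5833° E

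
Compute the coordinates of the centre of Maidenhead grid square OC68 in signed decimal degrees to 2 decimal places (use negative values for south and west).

-61.50, 113.00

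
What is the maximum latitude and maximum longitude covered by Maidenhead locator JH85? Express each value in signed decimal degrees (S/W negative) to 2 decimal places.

-14.00, 18.00

Field J=9, H=7: +9·20° lon, +7·10° lat → SW at lon 0°, lat -20°.
Square 8, 5: +8·2° lon, +5·1° lat → SW at lon 16°, lat -15°.
Cell spans 2° lon × 1° lat. NE corner is SW corner plus one full cell.
latitude -14.00, longitude 18.00.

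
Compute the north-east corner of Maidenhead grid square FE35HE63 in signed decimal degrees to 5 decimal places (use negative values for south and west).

-44.81667, -73.35833

Field F=5, E=4: +5·20° lon, +4·10° lat → SW at lon -80°, lat -50°.
Square 3, 5: +3·2° lon, +5·1° lat → SW at lon -74°, lat -45°.
Subsquare h=7, e=4: +7·0.0833333° lon, +4·0.0416667° lat → SW at lon -73.4167°, lat -44.8333°.
Extended square 6, 3: +6·0.00833333° lon, +3·0.00416667° lat → SW at lon -73.3667°, lat -44.8208°.
Cell spans 0.00833333° lon × 0.00416667° lat. NE corner is SW corner plus one full cell.
latitude -44.81667, longitude -73.35833.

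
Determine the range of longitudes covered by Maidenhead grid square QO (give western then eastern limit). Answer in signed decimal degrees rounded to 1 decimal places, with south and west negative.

140.0, 160.0

Field Q=16, O=14: +16·20° lon, +14·10° lat → SW at lon 140°, lat 50°.
Cell spans 20° lon × 10° lat.
west 140.0, east 160.0.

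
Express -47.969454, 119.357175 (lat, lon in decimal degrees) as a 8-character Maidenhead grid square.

OE92qa27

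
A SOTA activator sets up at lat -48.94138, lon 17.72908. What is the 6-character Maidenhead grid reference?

Shift to the Maidenhead origin (180°W, 90°S): lon 197.7291, lat 41.0586.
Field: 197.7291/20 → 9 → J, 41.0586/10 → 4 → E; chars JE.
Square: 17.7291/2 → 8, 1.0586/1 → 1; chars 81.
Subsquare: 1.7291/0.0833333 → 20 → u, 0.0586/0.0416667 → 1 → b; chars ub.

JE81ub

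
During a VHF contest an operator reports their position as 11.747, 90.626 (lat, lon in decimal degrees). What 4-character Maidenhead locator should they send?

NK51

Offset from 180°W / 90°S: lon 270.63°, lat 101.75°.
Field: 270.63/20 → 13 → N, 101.75/10 → 10 → K; chars NK.
Square: 10.63/2 → 5, 1.75/1 → 1; chars 51.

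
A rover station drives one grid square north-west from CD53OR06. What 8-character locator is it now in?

Longitude extended square 0; −1 → -1, wraps to 9, carry into subsquare.
Longitude subsquare o = 14; −1 → 13 = n.
Latitude extended square 6; +1 → 7.

CD53nr97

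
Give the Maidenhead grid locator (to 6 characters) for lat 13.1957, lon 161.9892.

Shift to the Maidenhead origin (180°W, 90°S): lon 341.9892, lat 103.1957.
Field: lon ⌊341.9892/20⌋ = 17 → R; lat ⌊103.1957/10⌋ = 10 → K.
Square: lon ⌊1.9892/2⌋ = 0; lat ⌊3.1957/1⌋ = 3.
Subsquare: lon ⌊1.9892/0.0833333⌋ = 23 → x; lat ⌊0.1957/0.0416667⌋ = 4 → e.

RK03xe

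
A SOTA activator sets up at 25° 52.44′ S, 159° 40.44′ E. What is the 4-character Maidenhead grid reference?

Offset from 180°W / 90°S: lon 339.67°, lat 64.13°.
Field (20°×10°, letters A–R): 339.67/20 → 16 → Q, 64.13/10 → 6 → G; chars QG.
Square (2°×1°, digits 0–9): 19.67/2 → 9, 4.13/1 → 4; chars 94.

QG94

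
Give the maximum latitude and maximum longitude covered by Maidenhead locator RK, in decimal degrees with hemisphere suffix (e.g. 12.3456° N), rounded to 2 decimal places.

20.00° N, 180.00° E

Field R=17, K=10: +17·20° lon, +10·10° lat → SW at lon 160°, lat 10°.
Cell spans 20° lon × 10° lat. NE corner is SW corner plus one full cell.
latitude 20.00° N, longitude 180.00° E.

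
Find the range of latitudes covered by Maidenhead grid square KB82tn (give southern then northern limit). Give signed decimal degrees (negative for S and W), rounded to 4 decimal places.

-77.4583, -77.4167

Field K=10, B=1: +10·20° lon, +1·10° lat → SW at lon 20°, lat -80°.
Square 8, 2: +8·2° lon, +2·1° lat → SW at lon 36°, lat -78°.
Subsquare t=19, n=13: +19·0.0833333° lon, +13·0.0416667° lat → SW at lon 37.5833°, lat -77.4583°.
Cell spans 0.0833333° lon × 0.0416667° lat.
south -77.4583, north -77.4167.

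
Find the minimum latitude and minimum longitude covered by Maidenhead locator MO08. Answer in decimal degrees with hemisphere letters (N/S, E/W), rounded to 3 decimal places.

Field M=12, O=14: +12·20° lon, +14·10° lat → SW at lon 60°, lat 50°.
Square 0, 8: +0·2° lon, +8·1° lat → SW at lon 60°, lat 58°.
latitude 58.000° N, longitude 60.000° E.

58.000° N, 60.000° E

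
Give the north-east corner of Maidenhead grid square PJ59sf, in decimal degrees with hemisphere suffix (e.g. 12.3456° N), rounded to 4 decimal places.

9.2500° N, 131.5833° E

Field P=15, J=9: +15·20° lon, +9·10° lat → SW at lon 120°, lat 0°.
Square 5, 9: +5·2° lon, +9·1° lat → SW at lon 130°, lat 9°.
Subsquare s=18, f=5: +18·0.0833333° lon, +5·0.0416667° lat → SW at lon 131.5°, lat 9.20833°.
Cell spans 0.0833333° lon × 0.0416667° lat. NE corner is SW corner plus one full cell.
latitude 9.2500° N, longitude 131.5833° E.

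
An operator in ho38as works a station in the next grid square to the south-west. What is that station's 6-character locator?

Longitude subsquare a = 0; −1 → -1, wraps to 23 = x, carry into square.
Longitude square 3; −1 → 2.
Latitude subsquare s = 18; −1 → 17 = r.

HO28xr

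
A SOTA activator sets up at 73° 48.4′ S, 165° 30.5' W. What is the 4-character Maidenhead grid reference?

Add 180° to longitude and 90° to latitude: 14.49, 16.19.
Field: lon ⌊14.49/20⌋ = 0 → A; lat ⌊16.19/10⌋ = 1 → B.
Square: lon ⌊14.49/2⌋ = 7; lat ⌊6.19/1⌋ = 6.

AB76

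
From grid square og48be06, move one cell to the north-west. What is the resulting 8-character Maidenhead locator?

OG48ae97

Longitude extended square 0; −1 → -1, wraps to 9, carry into subsquare.
Longitude subsquare b = 1; −1 → 0 = a.
Latitude extended square 6; +1 → 7.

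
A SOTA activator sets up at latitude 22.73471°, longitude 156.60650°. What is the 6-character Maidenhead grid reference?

Offset from 180°W / 90°S: lon 336.6065°, lat 112.7347°.
Field: 336.6065/20 → 16 → Q, 112.7347/10 → 11 → L; chars QL.
Square: 16.6065/2 → 8, 2.7347/1 → 2; chars 82.
Subsquare: 0.6065/0.0833333 → 7 → h, 0.7347/0.0416667 → 17 → r; chars hr.

QL82hr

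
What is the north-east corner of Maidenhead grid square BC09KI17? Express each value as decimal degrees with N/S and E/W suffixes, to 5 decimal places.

Field B=1, C=2: +1·20° lon, +2·10° lat → SW at lon -160°, lat -70°.
Square 0, 9: +0·2° lon, +9·1° lat → SW at lon -160°, lat -61°.
Subsquare k=10, i=8: +10·0.0833333° lon, +8·0.0416667° lat → SW at lon -159.167°, lat -60.6667°.
Extended square 1, 7: +1·0.00833333° lon, +7·0.00416667° lat → SW at lon -159.158°, lat -60.6375°.
Cell spans 0.00833333° lon × 0.00416667° lat. NE corner is SW corner plus one full cell.
latitude 60.63333° S, longitude 159.15000° W.

60.63333° S, 159.15000° W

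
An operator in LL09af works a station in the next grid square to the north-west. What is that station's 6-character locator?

KL99xg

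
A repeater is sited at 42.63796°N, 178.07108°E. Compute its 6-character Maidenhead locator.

RN92ap

Offset from 180°W / 90°S: lon 358.0711°, lat 132.6380°.
Field (20°×10°, letters A–R): 358.0711/20 → 17 → R, 132.6380/10 → 13 → N; chars RN.
Square (2°×1°, digits 0–9): 18.0711/2 → 9, 2.6380/1 → 2; chars 92.
Subsquare (5′×2.5′, letters a–x): 0.0711/0.0833333 → 0 → a, 0.6380/0.0416667 → 15 → p; chars ap.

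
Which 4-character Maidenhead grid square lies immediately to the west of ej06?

Longitude square 0; −1 → -1, wraps to 9, carry into field.
Longitude field E = 4; −1 → 3 = D.
The latitude characters are unchanged.

DJ96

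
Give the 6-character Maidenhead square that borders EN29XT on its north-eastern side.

Longitude subsquare x = 23; +1 → 24, wraps to 0 = a, carry into square.
Longitude square 2; +1 → 3.
Latitude subsquare t = 19; +1 → 20 = u.

EN39au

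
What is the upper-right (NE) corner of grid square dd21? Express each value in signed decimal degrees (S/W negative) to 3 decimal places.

-58.000, -114.000

Field D=3, D=3: +3·20° lon, +3·10° lat → SW at lon -120°, lat -60°.
Square 2, 1: +2·2° lon, +1·1° lat → SW at lon -116°, lat -59°.
Cell spans 2° lon × 1° lat. NE corner is SW corner plus one full cell.
latitude -58.000, longitude -114.000.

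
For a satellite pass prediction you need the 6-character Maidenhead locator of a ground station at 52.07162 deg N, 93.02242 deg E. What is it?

Offset from 180°W / 90°S: lon 273.0224°, lat 142.0716°.
Field (20°×10°, letters A–R): 273.0224/20 → 13 → N, 142.0716/10 → 14 → O; chars NO.
Square (2°×1°, digits 0–9): 13.0224/2 → 6, 2.0716/1 → 2; chars 62.
Subsquare (5′×2.5′, letters a–x): 1.0224/0.0833333 → 12 → m, 0.0716/0.0416667 → 1 → b; chars mb.

NO62mb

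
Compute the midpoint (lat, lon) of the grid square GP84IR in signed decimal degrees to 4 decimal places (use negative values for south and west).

Field G=6, P=15: +6·20° lon, +15·10° lat → SW at lon -60°, lat 60°.
Square 8, 4: +8·2° lon, +4·1° lat → SW at lon -44°, lat 64°.
Subsquare i=8, r=17: +8·0.0833333° lon, +17·0.0416667° lat → SW at lon -43.3333°, lat 64.7083°.
Cell spans 0.0833333° lon × 0.0416667° lat. Centre is SW corner plus half of each.
latitude 64.7292, longitude -43.2917.

64.7292, -43.2917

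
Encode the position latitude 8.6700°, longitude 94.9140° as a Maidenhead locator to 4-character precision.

Offset from 180°W / 90°S: lon 274.91°, lat 98.67°.
Field: lon ⌊274.91/20⌋ = 13 → N; lat ⌊98.67/10⌋ = 9 → J.
Square: lon ⌊14.91/2⌋ = 7; lat ⌊8.67/1⌋ = 8.

NJ78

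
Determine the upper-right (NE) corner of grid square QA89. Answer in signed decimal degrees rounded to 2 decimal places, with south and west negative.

-80.00, 158.00

Field Q=16, A=0: +16·20° lon, +0·10° lat → SW at lon 140°, lat -90°.
Square 8, 9: +8·2° lon, +9·1° lat → SW at lon 156°, lat -81°.
Cell spans 2° lon × 1° lat. NE corner is SW corner plus one full cell.
latitude -80.00, longitude 158.00.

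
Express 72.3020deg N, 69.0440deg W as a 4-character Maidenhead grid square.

FQ52

Shift to the Maidenhead origin (180°W, 90°S): lon 110.96, lat 162.30.
Field (20°×10°, letters A–R): lon ⌊110.96/20⌋ = 5 → F; lat ⌊162.30/10⌋ = 16 → Q.
Square (2°×1°, digits 0–9): lon ⌊10.96/2⌋ = 5; lat ⌊2.30/1⌋ = 2.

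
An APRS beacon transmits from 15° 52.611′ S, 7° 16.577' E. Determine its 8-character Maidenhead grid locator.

Add 180° to longitude and 90° to latitude: 187.27628, 74.12315.
Field (20°×10°, letters A–R): 187.27628/20 → 9 → J, 74.12315/10 → 7 → H; chars JH.
Square (2°×1°, digits 0–9): 7.27628/2 → 3, 4.12315/1 → 4; chars 34.
Subsquare (5′×2.5′, letters a–x): 1.27628/0.0833333 → 15 → p, 0.12315/0.0416667 → 2 → c; chars pc.
Extended square (30″×15″, digits 0–9): 0.02628/0.00833333 → 3, 0.03982/0.00416667 → 9; chars 39.

JH34pc39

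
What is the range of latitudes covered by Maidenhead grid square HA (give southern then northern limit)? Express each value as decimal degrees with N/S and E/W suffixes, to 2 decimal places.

Field H=7, A=0: +7·20° lon, +0·10° lat → SW at lon -40°, lat -90°.
Cell spans 20° lon × 10° lat.
south 90.00° S, north 80.00° S.

90.00° S, 80.00° S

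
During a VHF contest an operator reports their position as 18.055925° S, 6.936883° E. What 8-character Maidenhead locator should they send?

Offset from 180°W / 90°S: lon 186.93688°, lat 71.94407°.
Field (20°×10°, letters A–R): 186.93688/20 → 9 → J, 71.94407/10 → 7 → H; chars JH.
Square (2°×1°, digits 0–9): 6.93688/2 → 3, 1.94407/1 → 1; chars 31.
Subsquare (5′×2.5′, letters a–x): 0.93688/0.0833333 → 11 → l, 0.94407/0.0416667 → 22 → w; chars lw.
Extended square (30″×15″, digits 0–9): 0.02022/0.00833333 → 2, 0.02741/0.00416667 → 6; chars 26.

JH31lw26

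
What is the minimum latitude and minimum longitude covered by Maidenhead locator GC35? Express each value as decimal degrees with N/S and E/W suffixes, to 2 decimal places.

Field G=6, C=2: +6·20° lon, +2·10° lat → SW at lon -60°, lat -70°.
Square 3, 5: +3·2° lon, +5·1° lat → SW at lon -54°, lat -65°.
latitude 65.00° S, longitude 54.00° W.

65.00° S, 54.00° W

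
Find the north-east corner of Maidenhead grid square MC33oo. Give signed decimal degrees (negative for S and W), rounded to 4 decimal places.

-66.3750, 67.2500

Field M=12, C=2: +12·20° lon, +2·10° lat → SW at lon 60°, lat -70°.
Square 3, 3: +3·2° lon, +3·1° lat → SW at lon 66°, lat -67°.
Subsquare o=14, o=14: +14·0.0833333° lon, +14·0.0416667° lat → SW at lon 67.1667°, lat -66.4167°.
Cell spans 0.0833333° lon × 0.0416667° lat. NE corner is SW corner plus one full cell.
latitude -66.3750, longitude 67.2500.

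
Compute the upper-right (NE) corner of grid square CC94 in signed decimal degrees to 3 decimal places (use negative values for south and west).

-65.000, -120.000

Field C=2, C=2: +2·20° lon, +2·10° lat → SW at lon -140°, lat -70°.
Square 9, 4: +9·2° lon, +4·1° lat → SW at lon -122°, lat -66°.
Cell spans 2° lon × 1° lat. NE corner is SW corner plus one full cell.
latitude -65.000, longitude -120.000.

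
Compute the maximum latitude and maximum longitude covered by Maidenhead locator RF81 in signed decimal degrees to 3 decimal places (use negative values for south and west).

-38.000, 178.000

Field R=17, F=5: +17·20° lon, +5·10° lat → SW at lon 160°, lat -40°.
Square 8, 1: +8·2° lon, +1·1° lat → SW at lon 176°, lat -39°.
Cell spans 2° lon × 1° lat. NE corner is SW corner plus one full cell.
latitude -38.000, longitude 178.000.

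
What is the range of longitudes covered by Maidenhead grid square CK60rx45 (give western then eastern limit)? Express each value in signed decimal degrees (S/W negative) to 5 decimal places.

Field C=2, K=10: +2·20° lon, +10·10° lat → SW at lon -140°, lat 10°.
Square 6, 0: +6·2° lon, +0·1° lat → SW at lon -128°, lat 10°.
Subsquare r=17, x=23: +17·0.0833333° lon, +23·0.0416667° lat → SW at lon -126.583°, lat 10.9583°.
Extended square 4, 5: +4·0.00833333° lon, +5·0.00416667° lat → SW at lon -126.55°, lat 10.9792°.
Cell spans 0.00833333° lon × 0.00416667° lat.
west -126.55000, east -126.54167.

-126.55000, -126.54167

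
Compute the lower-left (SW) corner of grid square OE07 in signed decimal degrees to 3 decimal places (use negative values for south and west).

-43.000, 100.000

Field O=14, E=4: +14·20° lon, +4·10° lat → SW at lon 100°, lat -50°.
Square 0, 7: +0·2° lon, +7·1° lat → SW at lon 100°, lat -43°.
latitude -43.000, longitude 100.000.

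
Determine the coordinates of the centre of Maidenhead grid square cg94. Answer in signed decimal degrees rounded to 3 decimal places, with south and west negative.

-25.500, -121.000

Field C=2, G=6: +2·20° lon, +6·10° lat → SW at lon -140°, lat -30°.
Square 9, 4: +9·2° lon, +4·1° lat → SW at lon -122°, lat -26°.
Cell spans 2° lon × 1° lat. Centre is SW corner plus half of each.
latitude -25.500, longitude -121.000.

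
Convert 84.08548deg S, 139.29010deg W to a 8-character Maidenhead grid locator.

CA05iv59

Shift to the Maidenhead origin (180°W, 90°S): lon 40.70990, lat 5.91452.
Field: lon ⌊40.70990/20⌋ = 2 → C; lat ⌊5.91452/10⌋ = 0 → A.
Square: lon ⌊0.70990/2⌋ = 0; lat ⌊5.91452/1⌋ = 5.
Subsquare: lon ⌊0.70990/0.0833333⌋ = 8 → i; lat ⌊0.91452/0.0416667⌋ = 21 → v.
Extended square: lon ⌊0.04323/0.00833333⌋ = 5; lat ⌊0.03952/0.00416667⌋ = 9.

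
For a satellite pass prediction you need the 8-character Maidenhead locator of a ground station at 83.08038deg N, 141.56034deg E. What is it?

Offset from 180°W / 90°S: lon 321.56034°, lat 173.08038°.
Field: 321.56034/20 → 16 → Q, 173.08038/10 → 17 → R; chars QR.
Square: 1.56034/2 → 0, 3.08038/1 → 3; chars 03.
Subsquare: 1.56034/0.0833333 → 18 → s, 0.08038/0.0416667 → 1 → b; chars sb.
Extended square: 0.06034/0.00833333 → 7, 0.03871/0.00416667 → 9; chars 79.

QR03sb79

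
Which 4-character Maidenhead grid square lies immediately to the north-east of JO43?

Longitude square 4; +1 → 5.
Latitude square 3; +1 → 4.

JO54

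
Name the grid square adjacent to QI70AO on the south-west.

QI60xn

Longitude subsquare a = 0; −1 → -1, wraps to 23 = x, carry into square.
Longitude square 7; −1 → 6.
Latitude subsquare o = 14; −1 → 13 = n.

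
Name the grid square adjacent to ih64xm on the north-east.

Longitude subsquare x = 23; +1 → 24, wraps to 0 = a, carry into square.
Longitude square 6; +1 → 7.
Latitude subsquare m = 12; +1 → 13 = n.

IH74an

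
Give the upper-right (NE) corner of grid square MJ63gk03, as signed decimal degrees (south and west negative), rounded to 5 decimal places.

3.43333, 72.50833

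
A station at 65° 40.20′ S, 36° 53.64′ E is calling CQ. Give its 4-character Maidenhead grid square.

KC84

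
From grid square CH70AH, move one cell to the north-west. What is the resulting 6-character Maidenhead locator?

CH60xi

Longitude subsquare a = 0; −1 → -1, wraps to 23 = x, carry into square.
Longitude square 7; −1 → 6.
Latitude subsquare h = 7; +1 → 8 = i.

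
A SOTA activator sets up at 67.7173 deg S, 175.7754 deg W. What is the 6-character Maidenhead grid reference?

Shift to the Maidenhead origin (180°W, 90°S): lon 4.2246, lat 22.2827.
Field: 4.2246/20 → 0 → A, 22.2827/10 → 2 → C; chars AC.
Square: 4.2246/2 → 2, 2.2827/1 → 2; chars 22.
Subsquare: 0.2246/0.0833333 → 2 → c, 0.2827/0.0416667 → 6 → g; chars cg.

AC22cg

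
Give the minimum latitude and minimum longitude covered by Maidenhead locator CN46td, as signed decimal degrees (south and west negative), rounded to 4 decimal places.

46.1250, -130.4167

Field C=2, N=13: +2·20° lon, +13·10° lat → SW at lon -140°, lat 40°.
Square 4, 6: +4·2° lon, +6·1° lat → SW at lon -132°, lat 46°.
Subsquare t=19, d=3: +19·0.0833333° lon, +3·0.0416667° lat → SW at lon -130.417°, lat 46.125°.
latitude 46.1250, longitude -130.4167.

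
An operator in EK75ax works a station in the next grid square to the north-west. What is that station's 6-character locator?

Longitude subsquare a = 0; −1 → -1, wraps to 23 = x, carry into square.
Longitude square 7; −1 → 6.
Latitude subsquare x = 23; +1 → 24, wraps to 0 = a, carry into square.
Latitude square 5; +1 → 6.

EK66xa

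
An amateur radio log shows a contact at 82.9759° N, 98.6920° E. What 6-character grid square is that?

NR92ix

Offset from 180°W / 90°S: lon 278.6920°, lat 172.9759°.
Field: 278.6920/20 → 13 → N, 172.9759/10 → 17 → R; chars NR.
Square: 18.6920/2 → 9, 2.9759/1 → 2; chars 92.
Subsquare: 0.6920/0.0833333 → 8 → i, 0.9759/0.0416667 → 23 → x; chars ix.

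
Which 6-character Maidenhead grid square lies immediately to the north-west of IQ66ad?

IQ56xe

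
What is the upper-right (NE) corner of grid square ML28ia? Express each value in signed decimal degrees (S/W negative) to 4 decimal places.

28.0417, 64.7500

Field M=12, L=11: +12·20° lon, +11·10° lat → SW at lon 60°, lat 20°.
Square 2, 8: +2·2° lon, +8·1° lat → SW at lon 64°, lat 28°.
Subsquare i=8, a=0: +8·0.0833333° lon, +0·0.0416667° lat → SW at lon 64.6667°, lat 28°.
Cell spans 0.0833333° lon × 0.0416667° lat. NE corner is SW corner plus one full cell.
latitude 28.0417, longitude 64.7500.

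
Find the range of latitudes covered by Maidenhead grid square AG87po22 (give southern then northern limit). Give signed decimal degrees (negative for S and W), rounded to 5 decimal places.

-22.40833, -22.40417

Field A=0, G=6: +0·20° lon, +6·10° lat → SW at lon -180°, lat -30°.
Square 8, 7: +8·2° lon, +7·1° lat → SW at lon -164°, lat -23°.
Subsquare p=15, o=14: +15·0.0833333° lon, +14·0.0416667° lat → SW at lon -162.75°, lat -22.4167°.
Extended square 2, 2: +2·0.00833333° lon, +2·0.00416667° lat → SW at lon -162.733°, lat -22.4083°.
Cell spans 0.00833333° lon × 0.00416667° lat.
south -22.40833, north -22.40417.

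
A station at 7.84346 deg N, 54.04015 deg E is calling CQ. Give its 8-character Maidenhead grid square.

LJ77au42

Add 180° to longitude and 90° to latitude: 234.04015, 97.84346.
Field: 234.04015/20 → 11 → L, 97.84346/10 → 9 → J; chars LJ.
Square: 14.04015/2 → 7, 7.84346/1 → 7; chars 77.
Subsquare: 0.04015/0.0833333 → 0 → a, 0.84346/0.0416667 → 20 → u; chars au.
Extended square: 0.04015/0.00833333 → 4, 0.01013/0.00416667 → 2; chars 42.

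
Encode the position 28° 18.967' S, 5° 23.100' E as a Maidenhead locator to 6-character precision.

JG21qq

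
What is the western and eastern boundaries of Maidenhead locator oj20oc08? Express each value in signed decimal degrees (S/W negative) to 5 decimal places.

105.16667, 105.17500

Field O=14, J=9: +14·20° lon, +9·10° lat → SW at lon 100°, lat 0°.
Square 2, 0: +2·2° lon, +0·1° lat → SW at lon 104°, lat 0°.
Subsquare o=14, c=2: +14·0.0833333° lon, +2·0.0416667° lat → SW at lon 105.167°, lat 0.0833333°.
Extended square 0, 8: +0·0.00833333° lon, +8·0.00416667° lat → SW at lon 105.167°, lat 0.116667°.
Cell spans 0.00833333° lon × 0.00416667° lat.
west 105.16667, east 105.17500.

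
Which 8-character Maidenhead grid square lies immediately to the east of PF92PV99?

PF92qv09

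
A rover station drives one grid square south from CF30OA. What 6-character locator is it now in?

CE39ox

Latitude subsquare a = 0; −1 → -1, wraps to 23 = x, carry into square.
Latitude square 0; −1 → -1, wraps to 9, carry into field.
Latitude field F = 5; −1 → 4 = E.
The longitude characters are unchanged.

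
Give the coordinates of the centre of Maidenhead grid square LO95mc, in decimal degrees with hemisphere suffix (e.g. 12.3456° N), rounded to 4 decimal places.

55.1042° N, 59.0417° E

Field L=11, O=14: +11·20° lon, +14·10° lat → SW at lon 40°, lat 50°.
Square 9, 5: +9·2° lon, +5·1° lat → SW at lon 58°, lat 55°.
Subsquare m=12, c=2: +12·0.0833333° lon, +2·0.0416667° lat → SW at lon 59°, lat 55.0833°.
Cell spans 0.0833333° lon × 0.0416667° lat. Centre is SW corner plus half of each.
latitude 55.1042° N, longitude 59.0417° E.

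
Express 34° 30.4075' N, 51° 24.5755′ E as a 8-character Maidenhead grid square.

LM54qm91

Add 180° to longitude and 90° to latitude: 231.40959, 124.50679.
Field: lon ⌊231.40959/20⌋ = 11 → L; lat ⌊124.50679/10⌋ = 12 → M.
Square: lon ⌊11.40959/2⌋ = 5; lat ⌊4.50679/1⌋ = 4.
Subsquare: lon ⌊1.40959/0.0833333⌋ = 16 → q; lat ⌊0.50679/0.0416667⌋ = 12 → m.
Extended square: lon ⌊0.07626/0.00833333⌋ = 9; lat ⌊0.00679/0.00416667⌋ = 1.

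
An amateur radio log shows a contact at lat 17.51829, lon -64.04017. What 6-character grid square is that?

FK77xm

Offset from 180°W / 90°S: lon 115.9598°, lat 107.5183°.
Field: 115.9598/20 → 5 → F, 107.5183/10 → 10 → K; chars FK.
Square: 15.9598/2 → 7, 7.5183/1 → 7; chars 77.
Subsquare: 1.9598/0.0833333 → 23 → x, 0.5183/0.0416667 → 12 → m; chars xm.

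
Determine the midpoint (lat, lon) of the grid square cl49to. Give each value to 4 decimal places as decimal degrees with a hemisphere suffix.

Field C=2, L=11: +2·20° lon, +11·10° lat → SW at lon -140°, lat 20°.
Square 4, 9: +4·2° lon, +9·1° lat → SW at lon -132°, lat 29°.
Subsquare t=19, o=14: +19·0.0833333° lon, +14·0.0416667° lat → SW at lon -130.417°, lat 29.5833°.
Cell spans 0.0833333° lon × 0.0416667° lat. Centre is SW corner plus half of each.
latitude 29.6042° N, longitude 130.3750° W.

29.6042° N, 130.3750° W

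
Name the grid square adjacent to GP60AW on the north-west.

Longitude subsquare a = 0; −1 → -1, wraps to 23 = x, carry into square.
Longitude square 6; −1 → 5.
Latitude subsquare w = 22; +1 → 23 = x.

GP50xx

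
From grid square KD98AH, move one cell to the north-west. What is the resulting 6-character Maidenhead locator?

Longitude subsquare a = 0; −1 → -1, wraps to 23 = x, carry into square.
Longitude square 9; −1 → 8.
Latitude subsquare h = 7; +1 → 8 = i.

KD88xi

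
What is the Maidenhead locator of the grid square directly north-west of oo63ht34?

Longitude extended square 3; −1 → 2.
Latitude extended square 4; +1 → 5.

OO63ht25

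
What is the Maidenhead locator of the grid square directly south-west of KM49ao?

KM39xn

Longitude subsquare a = 0; −1 → -1, wraps to 23 = x, carry into square.
Longitude square 4; −1 → 3.
Latitude subsquare o = 14; −1 → 13 = n.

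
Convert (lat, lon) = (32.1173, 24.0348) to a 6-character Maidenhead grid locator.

KM22ac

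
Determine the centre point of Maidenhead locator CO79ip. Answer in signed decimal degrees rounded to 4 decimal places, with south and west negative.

59.6458, -125.2917

Field C=2, O=14: +2·20° lon, +14·10° lat → SW at lon -140°, lat 50°.
Square 7, 9: +7·2° lon, +9·1° lat → SW at lon -126°, lat 59°.
Subsquare i=8, p=15: +8·0.0833333° lon, +15·0.0416667° lat → SW at lon -125.333°, lat 59.625°.
Cell spans 0.0833333° lon × 0.0416667° lat. Centre is SW corner plus half of each.
latitude 59.6458, longitude -125.2917.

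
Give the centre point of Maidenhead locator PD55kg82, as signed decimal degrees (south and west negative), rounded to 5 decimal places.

-54.73958, 130.90417

Field P=15, D=3: +15·20° lon, +3·10° lat → SW at lon 120°, lat -60°.
Square 5, 5: +5·2° lon, +5·1° lat → SW at lon 130°, lat -55°.
Subsquare k=10, g=6: +10·0.0833333° lon, +6·0.0416667° lat → SW at lon 130.833°, lat -54.75°.
Extended square 8, 2: +8·0.00833333° lon, +2·0.00416667° lat → SW at lon 130.9°, lat -54.7417°.
Cell spans 0.00833333° lon × 0.00416667° lat. Centre is SW corner plus half of each.
latitude -54.73958, longitude 130.90417.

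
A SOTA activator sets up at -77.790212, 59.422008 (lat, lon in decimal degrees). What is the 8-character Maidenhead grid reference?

Offset from 180°W / 90°S: lon 239.42201°, lat 12.20979°.
Field: 239.42201/20 → 11 → L, 12.20979/10 → 1 → B; chars LB.
Square: 19.42201/2 → 9, 2.20979/1 → 2; chars 92.
Subsquare: 1.42201/0.0833333 → 17 → r, 0.20979/0.0416667 → 5 → f; chars rf.
Extended square: 0.00534/0.00833333 → 0, 0.00145/0.00416667 → 0; chars 00.

LB92rf00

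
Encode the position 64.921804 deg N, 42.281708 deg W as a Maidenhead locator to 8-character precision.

GP84uw61

Add 180° to longitude and 90° to latitude: 137.71829, 154.92180.
Field (20°×10°, letters A–R): lon ⌊137.71829/20⌋ = 6 → G; lat ⌊154.92180/10⌋ = 15 → P.
Square (2°×1°, digits 0–9): lon ⌊17.71829/2⌋ = 8; lat ⌊4.92180/1⌋ = 4.
Subsquare (5′×2.5′, letters a–x): lon ⌊1.71829/0.0833333⌋ = 20 → u; lat ⌊0.92180/0.0416667⌋ = 22 → w.
Extended square (30″×15″, digits 0–9): lon ⌊0.05163/0.00833333⌋ = 6; lat ⌊0.00514/0.00416667⌋ = 1.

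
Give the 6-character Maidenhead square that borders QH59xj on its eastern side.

QH69aj

Longitude subsquare x = 23; +1 → 24, wraps to 0 = a, carry into square.
Longitude square 5; +1 → 6.
The latitude characters are unchanged.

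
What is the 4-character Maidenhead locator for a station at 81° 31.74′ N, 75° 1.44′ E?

MR71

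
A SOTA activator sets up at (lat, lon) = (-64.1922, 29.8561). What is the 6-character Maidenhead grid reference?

KC45wt

Add 180° to longitude and 90° to latitude: 209.8561, 25.8078.
Field: 209.8561/20 → 10 → K, 25.8078/10 → 2 → C; chars KC.
Square: 9.8561/2 → 4, 5.8078/1 → 5; chars 45.
Subsquare: 1.8561/0.0833333 → 22 → w, 0.8078/0.0416667 → 19 → t; chars wt.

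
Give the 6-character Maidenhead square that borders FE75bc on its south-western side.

FE75ab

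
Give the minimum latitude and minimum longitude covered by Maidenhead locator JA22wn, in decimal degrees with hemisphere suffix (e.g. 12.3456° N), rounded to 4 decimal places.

Field J=9, A=0: +9·20° lon, +0·10° lat → SW at lon 0°, lat -90°.
Square 2, 2: +2·2° lon, +2·1° lat → SW at lon 4°, lat -88°.
Subsquare w=22, n=13: +22·0.0833333° lon, +13·0.0416667° lat → SW at lon 5.83333°, lat -87.4583°.
latitude 87.4583° S, longitude 5.8333° E.

87.4583° S, 5.8333° E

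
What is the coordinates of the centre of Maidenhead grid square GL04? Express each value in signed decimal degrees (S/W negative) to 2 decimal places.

Field G=6, L=11: +6·20° lon, +11·10° lat → SW at lon -60°, lat 20°.
Square 0, 4: +0·2° lon, +4·1° lat → SW at lon -60°, lat 24°.
Cell spans 2° lon × 1° lat. Centre is SW corner plus half of each.
latitude 24.50, longitude -59.00.

24.50, -59.00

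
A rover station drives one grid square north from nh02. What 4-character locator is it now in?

NH03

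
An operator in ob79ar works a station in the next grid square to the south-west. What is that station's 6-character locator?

Longitude subsquare a = 0; −1 → -1, wraps to 23 = x, carry into square.
Longitude square 7; −1 → 6.
Latitude subsquare r = 17; −1 → 16 = q.

OB69xq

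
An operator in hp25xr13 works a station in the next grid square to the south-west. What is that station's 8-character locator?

HP25xr02

Longitude extended square 1; −1 → 0.
Latitude extended square 3; −1 → 2.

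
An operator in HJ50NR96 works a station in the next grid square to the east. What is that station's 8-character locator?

Longitude extended square 9; +1 → 10, wraps to 0, carry into subsquare.
Longitude subsquare n = 13; +1 → 14 = o.
The latitude characters are unchanged.

HJ50or06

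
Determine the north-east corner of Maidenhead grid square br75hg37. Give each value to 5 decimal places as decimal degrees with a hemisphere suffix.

85.28333° N, 145.38333° W

Field B=1, R=17: +1·20° lon, +17·10° lat → SW at lon -160°, lat 80°.
Square 7, 5: +7·2° lon, +5·1° lat → SW at lon -146°, lat 85°.
Subsquare h=7, g=6: +7·0.0833333° lon, +6·0.0416667° lat → SW at lon -145.417°, lat 85.25°.
Extended square 3, 7: +3·0.00833333° lon, +7·0.00416667° lat → SW at lon -145.392°, lat 85.2792°.
Cell spans 0.00833333° lon × 0.00416667° lat. NE corner is SW corner plus one full cell.
latitude 85.28333° N, longitude 145.38333° W.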